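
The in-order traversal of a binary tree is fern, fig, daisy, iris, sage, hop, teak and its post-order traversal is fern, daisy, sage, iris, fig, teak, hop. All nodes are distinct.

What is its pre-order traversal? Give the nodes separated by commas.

The last element of post-order is the root; it splits in-order into left and right subtrees.
Root hop: left subtree has 5 nodes {fern, fig, daisy, iris, sage}, right has 1 {teak}.
  Root fig: left subtree has 1 node {fern}, right has 3 {daisy, iris, sage}.
    Root iris: left subtree has 1 node {daisy}, right has 1 {sage}.

hop, fig, fern, iris, daisy, sage, teak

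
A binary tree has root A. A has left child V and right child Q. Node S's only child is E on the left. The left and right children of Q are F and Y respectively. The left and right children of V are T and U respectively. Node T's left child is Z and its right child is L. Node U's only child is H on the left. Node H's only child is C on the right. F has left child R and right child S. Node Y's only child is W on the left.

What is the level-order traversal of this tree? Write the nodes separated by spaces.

Level-order visits nodes level by level from the root, left to right within each level.
Level 0: A
Level 1: V, Q
Level 2: T, U, F, Y
Level 3: Z, L, H, R, S, W
Level 4: C, E

A V Q T U F Y Z L H R S W C E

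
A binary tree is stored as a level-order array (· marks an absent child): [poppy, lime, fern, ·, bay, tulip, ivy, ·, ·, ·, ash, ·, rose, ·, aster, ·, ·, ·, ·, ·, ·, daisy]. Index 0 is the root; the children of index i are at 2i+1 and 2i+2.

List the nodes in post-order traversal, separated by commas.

daisy, ash, bay, lime, rose, tulip, aster, ivy, fern, poppy

Post-order visits the left subtree, then the right subtree, then the node.
At poppy: go left to lime.
  At lime: no left child.
  At lime: go right to bay.
    At bay: no left child.
    At bay: go right to ash.
      At ash: go left to daisy.
        daisy is a leaf — visit daisy.
      At ash: no right child.
      Visit ash.
    Visit bay.
  Visit lime.
At poppy: go right to fern.
  At fern: go left to tulip.
    At tulip: no left child.
    At tulip: go right to rose.
      rose is a leaf — visit rose.
    Visit tulip.
  At fern: go right to ivy.
    At ivy: no left child.
    At ivy: go right to aster.
      aster is a leaf — visit aster.
    Visit ivy.
  Visit fern.
Visit poppy.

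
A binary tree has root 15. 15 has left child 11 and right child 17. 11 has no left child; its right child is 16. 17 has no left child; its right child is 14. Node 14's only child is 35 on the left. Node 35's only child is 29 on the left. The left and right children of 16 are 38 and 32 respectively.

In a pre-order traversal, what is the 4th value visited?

Pre-order visits the node, then its left subtree, then its right subtree.
Visit 15.
At 15: go left to 11.
  Visit 11.
  At 11: no left child.
  At 11: go right to 16.
    Visit 16.
    At 16: go left to 38.
      38 is a leaf — visit 38.
    At 16: go right to 32.
      32 is a leaf — visit 32.
At 15: go right to 17.
  Visit 17.
  At 17: no left child.
  At 17: go right to 14.
    Visit 14.
    At 14: go left to 35.
      Visit 35.
      At 35: go left to 29.
        29 is a leaf — visit 29.
      At 35: no right child.
    At 14: no right child.
Full pre-order sequence: 15, 11, 16, 38, 32, 17, 14, 35, 29.

38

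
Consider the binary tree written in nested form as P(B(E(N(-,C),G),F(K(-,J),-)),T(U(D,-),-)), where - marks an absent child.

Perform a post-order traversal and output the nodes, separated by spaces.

Post-order visits the left subtree, then the right subtree, then the node.
At P: go left to B.
  At B: go left to E.
    At E: go left to N.
      At N: no left child.
      At N: go right to C.
        C is a leaf — visit C.
      Visit N.
    At E: go right to G.
      G is a leaf — visit G.
    Visit E.
  At B: go right to F.
    At F: go left to K.
      At K: no left child.
      At K: go right to J.
        J is a leaf — visit J.
      Visit K.
    At F: no right child.
    Visit F.
  Visit B.
At P: go right to T.
  At T: go left to U.
    At U: go left to D.
      D is a leaf — visit D.
    At U: no right child.
    Visit U.
  At T: no right child.
  Visit T.
Visit P.

C N G E J K F B D U T P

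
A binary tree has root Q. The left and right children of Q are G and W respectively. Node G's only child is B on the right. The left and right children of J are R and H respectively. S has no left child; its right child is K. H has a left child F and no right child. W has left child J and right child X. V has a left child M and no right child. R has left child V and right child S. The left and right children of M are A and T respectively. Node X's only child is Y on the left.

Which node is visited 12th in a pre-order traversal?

K

Pre-order visits the node, then its left subtree, then its right subtree.
Visit Q.
At Q: go left to G.
  Visit G.
  At G: no left child.
  At G: go right to B.
    B is a leaf — visit B.
At Q: go right to W.
  Visit W.
  At W: go left to J.
    Visit J.
    At J: go left to R.
      Visit R.
      At R: go left to V.
        Visit V.
        At V: go left to M.
          Visit M.
          At M: go left to A.
            A is a leaf — visit A.
          At M: go right to T.
            T is a leaf — visit T.
        At V: no right child.
      At R: go right to S.
        Visit S.
        At S: no left child.
        At S: go right to K.
          K is a leaf — visit K.
    At J: go right to H.
      Visit H.
      At H: go left to F.
        F is a leaf — visit F.
      At H: no right child.
  At W: go right to X.
    Visit X.
    At X: go left to Y.
      Y is a leaf — visit Y.
    At X: no right child.
Full pre-order sequence: Q, G, B, W, J, R, V, M, A, T, S, K, H, F, X, Y.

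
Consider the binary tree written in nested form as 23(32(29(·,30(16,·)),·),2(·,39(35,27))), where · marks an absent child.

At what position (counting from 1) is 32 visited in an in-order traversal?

4

In-order visits the left subtree, then the node, then the right subtree.
At 23: go left to 32.
  At 32: go left to 29.
    At 29: no left child.
    Visit 29.
    At 29: go right to 30.
      At 30: go left to 16.
        16 is a leaf — visit 16.
      Visit 30.
      At 30: no right child.
  Visit 32.
  At 32: no right child.
Visit 23.
At 23: go right to 2.
  At 2: no left child.
  Visit 2.
  At 2: go right to 39.
    At 39: go left to 35.
      35 is a leaf — visit 35.
    Visit 39.
    At 39: go right to 27.
      27 is a leaf — visit 27.
Full in-order sequence: 29, 16, 30, 32, 23, 2, 35, 39, 27.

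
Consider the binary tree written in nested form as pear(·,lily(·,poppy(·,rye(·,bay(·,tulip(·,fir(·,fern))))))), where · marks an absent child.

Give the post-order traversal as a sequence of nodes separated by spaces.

fern fir tulip bay rye poppy lily pear

Post-order visits the left subtree, then the right subtree, then the node.
At pear: no left child.
At pear: go right to lily.
  At lily: no left child.
  At lily: go right to poppy.
    At poppy: no left child.
    At poppy: go right to rye.
      At rye: no left child.
      At rye: go right to bay.
        At bay: no left child.
        At bay: go right to tulip.
          At tulip: no left child.
          At tulip: go right to fir.
            At fir: no left child.
            At fir: go right to fern.
              fern is a leaf — visit fern.
            Visit fir.
          Visit tulip.
        Visit bay.
      Visit rye.
    Visit poppy.
  Visit lily.
Visit pear.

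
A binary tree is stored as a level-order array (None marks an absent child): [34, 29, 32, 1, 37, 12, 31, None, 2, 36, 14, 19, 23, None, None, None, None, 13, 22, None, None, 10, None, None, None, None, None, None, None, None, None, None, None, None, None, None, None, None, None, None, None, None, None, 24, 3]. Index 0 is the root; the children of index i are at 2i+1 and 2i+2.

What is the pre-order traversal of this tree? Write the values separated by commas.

34, 29, 1, 2, 13, 22, 37, 36, 14, 10, 24, 3, 32, 12, 19, 23, 31

Pre-order visits the node, then its left subtree, then its right subtree.
Visit 34.
At 34: go left to 29.
  Visit 29.
  At 29: go left to 1.
    Visit 1.
    At 1: no left child.
    At 1: go right to 2.
      Visit 2.
      At 2: go left to 13.
        13 is a leaf — visit 13.
      At 2: go right to 22.
        22 is a leaf — visit 22.
  At 29: go right to 37.
    Visit 37.
    At 37: go left to 36.
      36 is a leaf — visit 36.
    At 37: go right to 14.
      Visit 14.
      At 14: go left to 10.
        Visit 10.
        At 10: go left to 24.
          24 is a leaf — visit 24.
        At 10: go right to 3.
          3 is a leaf — visit 3.
      At 14: no right child.
At 34: go right to 32.
  Visit 32.
  At 32: go left to 12.
    Visit 12.
    At 12: go left to 19.
      19 is a leaf — visit 19.
    At 12: go right to 23.
      23 is a leaf — visit 23.
  At 32: go right to 31.
    31 is a leaf — visit 31.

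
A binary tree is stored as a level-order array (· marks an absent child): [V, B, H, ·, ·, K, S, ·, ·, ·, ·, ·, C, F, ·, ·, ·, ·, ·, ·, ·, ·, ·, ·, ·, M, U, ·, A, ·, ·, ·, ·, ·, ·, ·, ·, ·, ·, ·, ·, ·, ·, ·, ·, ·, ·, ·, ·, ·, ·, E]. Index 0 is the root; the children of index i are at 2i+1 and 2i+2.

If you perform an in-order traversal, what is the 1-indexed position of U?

In-order visits the left subtree, then the node, then the right subtree.
At V: go left to B.
  B is a leaf — visit B.
Visit V.
At V: go right to H.
  At H: go left to K.
    At K: no left child.
    Visit K.
    At K: go right to C.
      At C: go left to M.
        At M: go left to E.
          E is a leaf — visit E.
        Visit M.
        At M: no right child.
      Visit C.
      At C: go right to U.
        U is a leaf — visit U.
  Visit H.
  At H: go right to S.
    At S: go left to F.
      At F: no left child.
      Visit F.
      At F: go right to A.
        A is a leaf — visit A.
    Visit S.
    At S: no right child.
Full in-order sequence: B, V, K, E, M, C, U, H, F, A, S.

7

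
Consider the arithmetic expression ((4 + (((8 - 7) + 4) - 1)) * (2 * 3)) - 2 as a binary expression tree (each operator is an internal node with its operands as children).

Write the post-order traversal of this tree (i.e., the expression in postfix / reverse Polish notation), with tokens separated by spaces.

Post-order on an expression tree gives postfix notation: for each operator, emit left operand, right operand, then the operator.

4 8 7 - 4 + 1 - + 2 3 * * 2 -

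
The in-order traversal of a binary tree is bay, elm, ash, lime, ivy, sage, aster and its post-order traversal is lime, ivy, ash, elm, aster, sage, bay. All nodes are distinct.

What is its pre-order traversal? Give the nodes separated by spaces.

The last element of post-order is the root; it splits in-order into left and right subtrees.
Root bay: left subtree has 0 nodes { }, right has 6 {elm, ash, lime, ivy, sage, aster}.
  Root sage: left subtree has 4 nodes {elm, ash, lime, ivy}, right has 1 {aster}.
    Root elm: left subtree has 0 nodes { }, right has 3 {ash, lime, ivy}.
      Root ash: left subtree has 0 nodes { }, right has 2 {lime, ivy}.
        Root ivy: left subtree has 1 node {lime}, right has 0 { }.

bay sage elm ash ivy lime aster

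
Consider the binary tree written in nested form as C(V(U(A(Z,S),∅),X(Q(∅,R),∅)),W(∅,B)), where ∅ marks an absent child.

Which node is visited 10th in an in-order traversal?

W

In-order visits the left subtree, then the node, then the right subtree.
At C: go left to V.
  At V: go left to U.
    At U: go left to A.
      At A: go left to Z.
        Z is a leaf — visit Z.
      Visit A.
      At A: go right to S.
        S is a leaf — visit S.
    Visit U.
    At U: no right child.
  Visit V.
  At V: go right to X.
    At X: go left to Q.
      At Q: no left child.
      Visit Q.
      At Q: go right to R.
        R is a leaf — visit R.
    Visit X.
    At X: no right child.
Visit C.
At C: go right to W.
  At W: no left child.
  Visit W.
  At W: go right to B.
    B is a leaf — visit B.
Full in-order sequence: Z, A, S, U, V, Q, R, X, C, W, B.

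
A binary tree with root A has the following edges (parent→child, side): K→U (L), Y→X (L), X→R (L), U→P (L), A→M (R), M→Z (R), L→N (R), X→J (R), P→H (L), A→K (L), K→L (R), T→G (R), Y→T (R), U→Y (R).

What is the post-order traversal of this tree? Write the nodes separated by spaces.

Post-order visits the left subtree, then the right subtree, then the node.
At A: go left to K.
  At K: go left to U.
    At U: go left to P.
      At P: go left to H.
        H is a leaf — visit H.
      At P: no right child.
      Visit P.
    At U: go right to Y.
      At Y: go left to X.
        At X: go left to R.
          R is a leaf — visit R.
        At X: go right to J.
          J is a leaf — visit J.
        Visit X.
      At Y: go right to T.
        At T: no left child.
        At T: go right to G.
          G is a leaf — visit G.
        Visit T.
      Visit Y.
    Visit U.
  At K: go right to L.
    At L: no left child.
    At L: go right to N.
      N is a leaf — visit N.
    Visit L.
  Visit K.
At A: go right to M.
  At M: no left child.
  At M: go right to Z.
    Z is a leaf — visit Z.
  Visit M.
Visit A.

H P R J X G T Y U N L K Z M A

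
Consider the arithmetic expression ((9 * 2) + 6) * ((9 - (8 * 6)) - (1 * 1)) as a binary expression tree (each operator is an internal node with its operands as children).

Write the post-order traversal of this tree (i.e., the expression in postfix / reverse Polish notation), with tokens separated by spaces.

Post-order on an expression tree gives postfix notation: for each operator, emit left operand, right operand, then the operator.

9 2 * 6 + 9 8 6 * - 1 1 * - *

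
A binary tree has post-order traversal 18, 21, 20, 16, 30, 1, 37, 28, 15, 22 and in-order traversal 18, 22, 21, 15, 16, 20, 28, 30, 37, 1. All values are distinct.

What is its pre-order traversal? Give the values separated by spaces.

The last element of post-order is the root; it splits in-order into left and right subtrees.
Root 22: left subtree has 1 node {18}, right has 8 {21, 15, 16, 20, 28, 30, 37, 1}.
  Root 15: left subtree has 1 node {21}, right has 6 {16, 20, 28, 30, 37, 1}.
    Root 28: left subtree has 2 nodes {16, 20}, right has 3 {30, 37, 1}.
      Root 16: left subtree has 0 nodes { }, right has 1 {20}.
      Root 37: left subtree has 1 node {30}, right has 1 {1}.

22 18 15 21 28 16 20 37 30 1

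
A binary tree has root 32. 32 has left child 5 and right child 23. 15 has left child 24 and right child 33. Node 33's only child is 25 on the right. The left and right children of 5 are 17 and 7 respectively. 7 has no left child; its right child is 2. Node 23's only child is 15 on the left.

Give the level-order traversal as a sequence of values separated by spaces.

32 5 23 17 7 15 2 24 33 25

Level-order visits nodes level by level from the root, left to right within each level.
Level 0: 32
Level 1: 5, 23
Level 2: 17, 7, 15
Level 3: 2, 24, 33
Level 4: 25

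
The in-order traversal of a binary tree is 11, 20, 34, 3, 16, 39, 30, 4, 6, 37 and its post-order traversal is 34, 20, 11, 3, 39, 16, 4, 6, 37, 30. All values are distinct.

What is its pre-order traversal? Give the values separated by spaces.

The last element of post-order is the root; it splits in-order into left and right subtrees.
Root 30: left subtree has 6 nodes {11, 20, 34, 3, 16, 39}, right has 3 {4, 6, 37}.
  Root 16: left subtree has 4 nodes {11, 20, 34, 3}, right has 1 {39}.
    Root 3: left subtree has 3 nodes {11, 20, 34}, right has 0 { }.
      Root 11: left subtree has 0 nodes { }, right has 2 {20, 34}.
        Root 20: left subtree has 0 nodes { }, right has 1 {34}.
  Root 37: left subtree has 2 nodes {4, 6}, right has 0 { }.
    Root 6: left subtree has 1 node {4}, right has 0 { }.

30 16 3 11 20 34 39 37 6 4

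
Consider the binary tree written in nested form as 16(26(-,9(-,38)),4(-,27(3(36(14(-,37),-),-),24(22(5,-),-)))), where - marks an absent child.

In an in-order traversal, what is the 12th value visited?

22

In-order visits the left subtree, then the node, then the right subtree.
At 16: go left to 26.
  At 26: no left child.
  Visit 26.
  At 26: go right to 9.
    At 9: no left child.
    Visit 9.
    At 9: go right to 38.
      38 is a leaf — visit 38.
Visit 16.
At 16: go right to 4.
  At 4: no left child.
  Visit 4.
  At 4: go right to 27.
    At 27: go left to 3.
      At 3: go left to 36.
        At 36: go left to 14.
          At 14: no left child.
          Visit 14.
          At 14: go right to 37.
            37 is a leaf — visit 37.
        Visit 36.
        At 36: no right child.
      Visit 3.
      At 3: no right child.
    Visit 27.
    At 27: go right to 24.
      At 24: go left to 22.
        At 22: go left to 5.
          5 is a leaf — visit 5.
        Visit 22.
        At 22: no right child.
      Visit 24.
      At 24: no right child.
Full in-order sequence: 26, 9, 38, 16, 4, 14, 37, 36, 3, 27, 5, 22, 24.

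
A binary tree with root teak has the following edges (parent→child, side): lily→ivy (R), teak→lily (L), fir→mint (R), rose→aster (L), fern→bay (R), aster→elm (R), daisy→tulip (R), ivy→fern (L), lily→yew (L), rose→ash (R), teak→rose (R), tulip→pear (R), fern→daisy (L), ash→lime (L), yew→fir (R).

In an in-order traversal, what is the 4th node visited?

lily

In-order visits the left subtree, then the node, then the right subtree.
At teak: go left to lily.
  At lily: go left to yew.
    At yew: no left child.
    Visit yew.
    At yew: go right to fir.
      At fir: no left child.
      Visit fir.
      At fir: go right to mint.
        mint is a leaf — visit mint.
  Visit lily.
  At lily: go right to ivy.
    At ivy: go left to fern.
      At fern: go left to daisy.
        At daisy: no left child.
        Visit daisy.
        At daisy: go right to tulip.
          At tulip: no left child.
          Visit tulip.
          At tulip: go right to pear.
            pear is a leaf — visit pear.
      Visit fern.
      At fern: go right to bay.
        bay is a leaf — visit bay.
    Visit ivy.
    At ivy: no right child.
Visit teak.
At teak: go right to rose.
  At rose: go left to aster.
    At aster: no left child.
    Visit aster.
    At aster: go right to elm.
      elm is a leaf — visit elm.
  Visit rose.
  At rose: go right to ash.
    At ash: go left to lime.
      lime is a leaf — visit lime.
    Visit ash.
    At ash: no right child.
Full in-order sequence: yew, fir, mint, lily, daisy, tulip, pear, fern, bay, ivy, teak, aster, elm, rose, lime, ash.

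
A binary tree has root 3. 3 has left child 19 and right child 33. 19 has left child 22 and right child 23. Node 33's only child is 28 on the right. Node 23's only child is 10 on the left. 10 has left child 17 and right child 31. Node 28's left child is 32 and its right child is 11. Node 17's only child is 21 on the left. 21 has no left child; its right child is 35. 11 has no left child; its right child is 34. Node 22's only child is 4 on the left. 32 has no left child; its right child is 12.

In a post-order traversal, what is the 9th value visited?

Post-order visits the left subtree, then the right subtree, then the node.
At 3: go left to 19.
  At 19: go left to 22.
    At 22: go left to 4.
      4 is a leaf — visit 4.
    At 22: no right child.
    Visit 22.
  At 19: go right to 23.
    At 23: go left to 10.
      At 10: go left to 17.
        At 17: go left to 21.
          At 21: no left child.
          At 21: go right to 35.
            35 is a leaf — visit 35.
          Visit 21.
        At 17: no right child.
        Visit 17.
      At 10: go right to 31.
        31 is a leaf — visit 31.
      Visit 10.
    At 23: no right child.
    Visit 23.
  Visit 19.
At 3: go right to 33.
  At 33: no left child.
  At 33: go right to 28.
    At 28: go left to 32.
      At 32: no left child.
      At 32: go right to 12.
        12 is a leaf — visit 12.
      Visit 32.
    At 28: go right to 11.
      At 11: no left child.
      At 11: go right to 34.
        34 is a leaf — visit 34.
      Visit 11.
    Visit 28.
  Visit 33.
Visit 3.
Full post-order sequence: 4, 22, 35, 21, 17, 31, 10, 23, 19, 12, 32, 34, 11, 28, 33, 3.

19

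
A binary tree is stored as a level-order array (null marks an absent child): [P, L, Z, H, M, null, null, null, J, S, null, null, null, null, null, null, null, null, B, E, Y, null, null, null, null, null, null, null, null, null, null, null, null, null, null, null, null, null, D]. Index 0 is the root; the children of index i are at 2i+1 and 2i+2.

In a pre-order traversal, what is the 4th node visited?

J

Pre-order visits the node, then its left subtree, then its right subtree.
Visit P.
At P: go left to L.
  Visit L.
  At L: go left to H.
    Visit H.
    At H: no left child.
    At H: go right to J.
      Visit J.
      At J: no left child.
      At J: go right to B.
        Visit B.
        At B: no left child.
        At B: go right to D.
          D is a leaf — visit D.
  At L: go right to M.
    Visit M.
    At M: go left to S.
      Visit S.
      At S: go left to E.
        E is a leaf — visit E.
      At S: go right to Y.
        Y is a leaf — visit Y.
    At M: no right child.
At P: go right to Z.
  Z is a leaf — visit Z.
Full pre-order sequence: P, L, H, J, B, D, M, S, E, Y, Z.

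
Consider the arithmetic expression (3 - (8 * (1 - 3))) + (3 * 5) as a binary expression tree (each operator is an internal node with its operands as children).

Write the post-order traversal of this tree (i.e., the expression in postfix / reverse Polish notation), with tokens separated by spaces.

Post-order on an expression tree gives postfix notation: for each operator, emit left operand, right operand, then the operator.

3 8 1 3 - * - 3 5 * +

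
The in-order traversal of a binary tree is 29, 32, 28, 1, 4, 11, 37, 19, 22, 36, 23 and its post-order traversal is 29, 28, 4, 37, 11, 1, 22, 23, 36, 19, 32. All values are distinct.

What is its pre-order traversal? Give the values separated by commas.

The last element of post-order is the root; it splits in-order into left and right subtrees.
Root 32: left subtree has 1 node {29}, right has 9 {28, 1, 4, 11, 37, 19, 22, 36, 23}.
  Root 19: left subtree has 5 nodes {28, 1, 4, 11, 37}, right has 3 {22, 36, 23}.
    Root 1: left subtree has 1 node {28}, right has 3 {4, 11, 37}.
      Root 11: left subtree has 1 node {4}, right has 1 {37}.
    Root 36: left subtree has 1 node {22}, right has 1 {23}.

32, 29, 19, 1, 28, 11, 4, 37, 36, 22, 23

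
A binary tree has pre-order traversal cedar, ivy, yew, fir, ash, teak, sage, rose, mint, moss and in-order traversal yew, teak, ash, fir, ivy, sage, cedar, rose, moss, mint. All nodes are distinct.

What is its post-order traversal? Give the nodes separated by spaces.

The first element of pre-order is the root; it splits in-order into left and right subtrees.
Root cedar: left subtree has 6 nodes {yew, teak, ash, fir, ivy, sage}, right has 3 {rose, moss, mint}.
  Root ivy: left subtree has 4 nodes {yew, teak, ash, fir}, right has 1 {sage}.
    Root yew: left subtree has 0 nodes { }, right has 3 {teak, ash, fir}.
      Root fir: left subtree has 2 nodes {teak, ash}, right has 0 { }.
        Root ash: left subtree has 1 node {teak}, right has 0 { }.
  Root rose: left subtree has 0 nodes { }, right has 2 {moss, mint}.
    Root mint: left subtree has 1 node {moss}, right has 0 { }.

teak ash fir yew sage ivy moss mint rose cedar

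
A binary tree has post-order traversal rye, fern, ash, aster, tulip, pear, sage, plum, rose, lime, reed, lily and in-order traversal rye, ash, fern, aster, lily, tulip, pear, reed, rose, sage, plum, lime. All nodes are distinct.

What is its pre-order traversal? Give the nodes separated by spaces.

The last element of post-order is the root; it splits in-order into left and right subtrees.
Root lily: left subtree has 4 nodes {rye, ash, fern, aster}, right has 7 {tulip, pear, reed, rose, sage, plum, lime}.
  Root aster: left subtree has 3 nodes {rye, ash, fern}, right has 0 { }.
    Root ash: left subtree has 1 node {rye}, right has 1 {fern}.
  Root reed: left subtree has 2 nodes {tulip, pear}, right has 4 {rose, sage, plum, lime}.
    Root pear: left subtree has 1 node {tulip}, right has 0 { }.
    Root lime: left subtree has 3 nodes {rose, sage, plum}, right has 0 { }.
      Root rose: left subtree has 0 nodes { }, right has 2 {sage, plum}.
        Root plum: left subtree has 1 node {sage}, right has 0 { }.

lily aster ash rye fern reed pear tulip lime rose plum sage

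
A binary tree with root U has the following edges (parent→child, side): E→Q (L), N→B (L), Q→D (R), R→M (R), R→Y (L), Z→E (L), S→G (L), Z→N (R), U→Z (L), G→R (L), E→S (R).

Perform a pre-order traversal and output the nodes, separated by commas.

Pre-order visits the node, then its left subtree, then its right subtree.
Visit U.
At U: go left to Z.
  Visit Z.
  At Z: go left to E.
    Visit E.
    At E: go left to Q.
      Visit Q.
      At Q: no left child.
      At Q: go right to D.
        D is a leaf — visit D.
    At E: go right to S.
      Visit S.
      At S: go left to G.
        Visit G.
        At G: go left to R.
          Visit R.
          At R: go left to Y.
            Y is a leaf — visit Y.
          At R: go right to M.
            M is a leaf — visit M.
        At G: no right child.
      At S: no right child.
  At Z: go right to N.
    Visit N.
    At N: go left to B.
      B is a leaf — visit B.
    At N: no right child.
At U: no right child.

U, Z, E, Q, D, S, G, R, Y, M, N, B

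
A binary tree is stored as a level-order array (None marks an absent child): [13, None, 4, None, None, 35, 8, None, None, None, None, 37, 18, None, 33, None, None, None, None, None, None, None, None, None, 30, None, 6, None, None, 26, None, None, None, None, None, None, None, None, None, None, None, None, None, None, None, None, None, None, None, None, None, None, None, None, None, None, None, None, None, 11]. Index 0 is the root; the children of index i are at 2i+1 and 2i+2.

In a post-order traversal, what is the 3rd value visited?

Post-order visits the left subtree, then the right subtree, then the node.
At 13: no left child.
At 13: go right to 4.
  At 4: go left to 35.
    At 35: go left to 37.
      At 37: no left child.
      At 37: go right to 30.
        30 is a leaf — visit 30.
      Visit 37.
    At 35: go right to 18.
      At 18: no left child.
      At 18: go right to 6.
        6 is a leaf — visit 6.
      Visit 18.
    Visit 35.
  At 4: go right to 8.
    At 8: no left child.
    At 8: go right to 33.
      At 33: go left to 26.
        At 26: go left to 11.
          11 is a leaf — visit 11.
        At 26: no right child.
        Visit 26.
      At 33: no right child.
      Visit 33.
    Visit 8.
  Visit 4.
Visit 13.
Full post-order sequence: 30, 37, 6, 18, 35, 11, 26, 33, 8, 4, 13.

6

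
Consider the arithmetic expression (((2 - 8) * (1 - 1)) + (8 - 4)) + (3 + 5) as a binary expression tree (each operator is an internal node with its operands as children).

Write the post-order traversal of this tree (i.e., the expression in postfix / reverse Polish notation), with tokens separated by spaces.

2 8 - 1 1 - * 8 4 - + 3 5 + +

Post-order on an expression tree gives postfix notation: for each operator, emit left operand, right operand, then the operator.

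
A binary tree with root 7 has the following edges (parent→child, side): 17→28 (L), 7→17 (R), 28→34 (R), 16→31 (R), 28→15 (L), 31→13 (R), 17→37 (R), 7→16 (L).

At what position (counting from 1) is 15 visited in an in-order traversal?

5

In-order visits the left subtree, then the node, then the right subtree.
At 7: go left to 16.
  At 16: no left child.
  Visit 16.
  At 16: go right to 31.
    At 31: no left child.
    Visit 31.
    At 31: go right to 13.
      13 is a leaf — visit 13.
Visit 7.
At 7: go right to 17.
  At 17: go left to 28.
    At 28: go left to 15.
      15 is a leaf — visit 15.
    Visit 28.
    At 28: go right to 34.
      34 is a leaf — visit 34.
  Visit 17.
  At 17: go right to 37.
    37 is a leaf — visit 37.
Full in-order sequence: 16, 31, 13, 7, 15, 28, 34, 17, 37.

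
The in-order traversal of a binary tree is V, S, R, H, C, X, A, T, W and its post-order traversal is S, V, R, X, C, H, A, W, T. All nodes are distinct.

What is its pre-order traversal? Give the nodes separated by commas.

T, A, H, R, V, S, C, X, W

The last element of post-order is the root; it splits in-order into left and right subtrees.
Root T: left subtree has 7 nodes {V, S, R, H, C, X, A}, right has 1 {W}.
  Root A: left subtree has 6 nodes {V, S, R, H, C, X}, right has 0 { }.
    Root H: left subtree has 3 nodes {V, S, R}, right has 2 {C, X}.
      Root R: left subtree has 2 nodes {V, S}, right has 0 { }.
        Root V: left subtree has 0 nodes { }, right has 1 {S}.
      Root C: left subtree has 0 nodes { }, right has 1 {X}.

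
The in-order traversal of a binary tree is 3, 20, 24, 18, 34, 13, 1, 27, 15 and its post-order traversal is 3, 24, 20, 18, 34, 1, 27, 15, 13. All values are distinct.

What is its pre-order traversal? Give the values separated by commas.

The last element of post-order is the root; it splits in-order into left and right subtrees.
Root 13: left subtree has 5 nodes {3, 20, 24, 18, 34}, right has 3 {1, 27, 15}.
  Root 34: left subtree has 4 nodes {3, 20, 24, 18}, right has 0 { }.
    Root 18: left subtree has 3 nodes {3, 20, 24}, right has 0 { }.
      Root 20: left subtree has 1 node {3}, right has 1 {24}.
  Root 15: left subtree has 2 nodes {1, 27}, right has 0 { }.
    Root 27: left subtree has 1 node {1}, right has 0 { }.

13, 34, 18, 20, 3, 24, 15, 27, 1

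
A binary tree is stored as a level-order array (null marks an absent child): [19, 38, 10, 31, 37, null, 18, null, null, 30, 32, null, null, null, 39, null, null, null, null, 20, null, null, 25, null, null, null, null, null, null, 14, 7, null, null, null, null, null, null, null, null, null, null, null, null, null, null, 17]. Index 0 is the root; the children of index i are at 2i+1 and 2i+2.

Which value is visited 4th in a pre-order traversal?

Pre-order visits the node, then its left subtree, then its right subtree.
Visit 19.
At 19: go left to 38.
  Visit 38.
  At 38: go left to 31.
    31 is a leaf — visit 31.
  At 38: go right to 37.
    Visit 37.
    At 37: go left to 30.
      Visit 30.
      At 30: go left to 20.
        20 is a leaf — visit 20.
      At 30: no right child.
    At 37: go right to 32.
      Visit 32.
      At 32: no left child.
      At 32: go right to 25.
        Visit 25.
        At 25: go left to 17.
          17 is a leaf — visit 17.
        At 25: no right child.
At 19: go right to 10.
  Visit 10.
  At 10: no left child.
  At 10: go right to 18.
    Visit 18.
    At 18: no left child.
    At 18: go right to 39.
      Visit 39.
      At 39: go left to 14.
        14 is a leaf — visit 14.
      At 39: go right to 7.
        7 is a leaf — visit 7.
Full pre-order sequence: 19, 38, 31, 37, 30, 20, 32, 25, 17, 10, 18, 39, 14, 7.

37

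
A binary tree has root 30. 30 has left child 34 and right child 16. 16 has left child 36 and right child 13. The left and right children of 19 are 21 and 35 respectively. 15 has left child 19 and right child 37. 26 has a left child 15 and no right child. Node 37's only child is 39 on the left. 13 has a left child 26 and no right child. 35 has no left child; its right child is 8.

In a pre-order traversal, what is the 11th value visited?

8

Pre-order visits the node, then its left subtree, then its right subtree.
Visit 30.
At 30: go left to 34.
  34 is a leaf — visit 34.
At 30: go right to 16.
  Visit 16.
  At 16: go left to 36.
    36 is a leaf — visit 36.
  At 16: go right to 13.
    Visit 13.
    At 13: go left to 26.
      Visit 26.
      At 26: go left to 15.
        Visit 15.
        At 15: go left to 19.
          Visit 19.
          At 19: go left to 21.
            21 is a leaf — visit 21.
          At 19: go right to 35.
            Visit 35.
            At 35: no left child.
            At 35: go right to 8.
              8 is a leaf — visit 8.
        At 15: go right to 37.
          Visit 37.
          At 37: go left to 39.
            39 is a leaf — visit 39.
          At 37: no right child.
      At 26: no right child.
    At 13: no right child.
Full pre-order sequence: 30, 34, 16, 36, 13, 26, 15, 19, 21, 35, 8, 37, 39.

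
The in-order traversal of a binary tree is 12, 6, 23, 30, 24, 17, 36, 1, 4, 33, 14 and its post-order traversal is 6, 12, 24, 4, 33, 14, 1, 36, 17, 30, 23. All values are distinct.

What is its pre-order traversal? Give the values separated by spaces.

The last element of post-order is the root; it splits in-order into left and right subtrees.
Root 23: left subtree has 2 nodes {12, 6}, right has 8 {30, 24, 17, 36, 1, 4, 33, 14}.
  Root 12: left subtree has 0 nodes { }, right has 1 {6}.
  Root 30: left subtree has 0 nodes { }, right has 7 {24, 17, 36, 1, 4, 33, 14}.
    Root 17: left subtree has 1 node {24}, right has 5 {36, 1, 4, 33, 14}.
      Root 36: left subtree has 0 nodes { }, right has 4 {1, 4, 33, 14}.
        Root 1: left subtree has 0 nodes { }, right has 3 {4, 33, 14}.
          Root 14: left subtree has 2 nodes {4, 33}, right has 0 { }.
            Root 33: left subtree has 1 node {4}, right has 0 { }.

23 12 6 30 17 24 36 1 14 33 4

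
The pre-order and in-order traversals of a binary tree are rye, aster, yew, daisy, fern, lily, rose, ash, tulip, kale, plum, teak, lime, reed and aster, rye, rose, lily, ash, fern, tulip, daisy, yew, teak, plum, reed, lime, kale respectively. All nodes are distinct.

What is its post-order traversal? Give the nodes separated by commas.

aster, rose, ash, lily, tulip, fern, daisy, teak, reed, lime, plum, kale, yew, rye

The first element of pre-order is the root; it splits in-order into left and right subtrees.
Root rye: left subtree has 1 node {aster}, right has 12 {rose, lily, ash, fern, tulip, daisy, yew, teak, plum, reed, lime, kale}.
  Root yew: left subtree has 6 nodes {rose, lily, ash, fern, tulip, daisy}, right has 5 {teak, plum, reed, lime, kale}.
    Root daisy: left subtree has 5 nodes {rose, lily, ash, fern, tulip}, right has 0 { }.
      Root fern: left subtree has 3 nodes {rose, lily, ash}, right has 1 {tulip}.
        Root lily: left subtree has 1 node {rose}, right has 1 {ash}.
    Root kale: left subtree has 4 nodes {teak, plum, reed, lime}, right has 0 { }.
      Root plum: left subtree has 1 node {teak}, right has 2 {reed, lime}.
        Root lime: left subtree has 1 node {reed}, right has 0 { }.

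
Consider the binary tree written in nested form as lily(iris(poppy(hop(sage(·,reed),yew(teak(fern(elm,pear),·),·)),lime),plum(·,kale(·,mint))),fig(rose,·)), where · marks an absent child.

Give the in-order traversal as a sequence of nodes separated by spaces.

In-order visits the left subtree, then the node, then the right subtree.
At lily: go left to iris.
  At iris: go left to poppy.
    At poppy: go left to hop.
      At hop: go left to sage.
        At sage: no left child.
        Visit sage.
        At sage: go right to reed.
          reed is a leaf — visit reed.
      Visit hop.
      At hop: go right to yew.
        At yew: go left to teak.
          At teak: go left to fern.
            At fern: go left to elm.
              elm is a leaf — visit elm.
            Visit fern.
            At fern: go right to pear.
              pear is a leaf — visit pear.
          Visit teak.
          At teak: no right child.
        Visit yew.
        At yew: no right child.
    Visit poppy.
    At poppy: go right to lime.
      lime is a leaf — visit lime.
  Visit iris.
  At iris: go right to plum.
    At plum: no left child.
    Visit plum.
    At plum: go right to kale.
      At kale: no left child.
      Visit kale.
      At kale: go right to mint.
        mint is a leaf — visit mint.
Visit lily.
At lily: go right to fig.
  At fig: go left to rose.
    rose is a leaf — visit rose.
  Visit fig.
  At fig: no right child.

sage reed hop elm fern pear teak yew poppy lime iris plum kale mint lily rose fig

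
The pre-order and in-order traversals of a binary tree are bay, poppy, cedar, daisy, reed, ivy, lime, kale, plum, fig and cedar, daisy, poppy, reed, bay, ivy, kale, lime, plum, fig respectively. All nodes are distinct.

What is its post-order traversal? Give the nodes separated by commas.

The first element of pre-order is the root; it splits in-order into left and right subtrees.
Root bay: left subtree has 4 nodes {cedar, daisy, poppy, reed}, right has 5 {ivy, kale, lime, plum, fig}.
  Root poppy: left subtree has 2 nodes {cedar, daisy}, right has 1 {reed}.
    Root cedar: left subtree has 0 nodes { }, right has 1 {daisy}.
  Root ivy: left subtree has 0 nodes { }, right has 4 {kale, lime, plum, fig}.
    Root lime: left subtree has 1 node {kale}, right has 2 {plum, fig}.
      Root plum: left subtree has 0 nodes { }, right has 1 {fig}.

daisy, cedar, reed, poppy, kale, fig, plum, lime, ivy, bay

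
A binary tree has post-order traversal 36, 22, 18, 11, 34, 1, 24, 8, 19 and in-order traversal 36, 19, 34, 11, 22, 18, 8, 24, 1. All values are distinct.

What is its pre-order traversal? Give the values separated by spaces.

19 36 8 34 11 18 22 24 1

The last element of post-order is the root; it splits in-order into left and right subtrees.
Root 19: left subtree has 1 node {36}, right has 7 {34, 11, 22, 18, 8, 24, 1}.
  Root 8: left subtree has 4 nodes {34, 11, 22, 18}, right has 2 {24, 1}.
    Root 34: left subtree has 0 nodes { }, right has 3 {11, 22, 18}.
      Root 11: left subtree has 0 nodes { }, right has 2 {22, 18}.
        Root 18: left subtree has 1 node {22}, right has 0 { }.
    Root 24: left subtree has 0 nodes { }, right has 1 {1}.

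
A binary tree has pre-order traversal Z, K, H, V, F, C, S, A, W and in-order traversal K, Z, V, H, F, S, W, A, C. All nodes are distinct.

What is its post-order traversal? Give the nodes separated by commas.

K, V, W, A, S, C, F, H, Z

The first element of pre-order is the root; it splits in-order into left and right subtrees.
Root Z: left subtree has 1 node {K}, right has 7 {V, H, F, S, W, A, C}.
  Root H: left subtree has 1 node {V}, right has 5 {F, S, W, A, C}.
    Root F: left subtree has 0 nodes { }, right has 4 {S, W, A, C}.
      Root C: left subtree has 3 nodes {S, W, A}, right has 0 { }.
        Root S: left subtree has 0 nodes { }, right has 2 {W, A}.
          Root A: left subtree has 1 node {W}, right has 0 { }.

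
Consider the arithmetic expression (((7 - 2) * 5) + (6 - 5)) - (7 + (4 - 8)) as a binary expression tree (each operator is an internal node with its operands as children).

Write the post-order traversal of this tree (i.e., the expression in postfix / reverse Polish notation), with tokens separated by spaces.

7 2 - 5 * 6 5 - + 7 4 8 - + -

Post-order on an expression tree gives postfix notation: for each operator, emit left operand, right operand, then the operator.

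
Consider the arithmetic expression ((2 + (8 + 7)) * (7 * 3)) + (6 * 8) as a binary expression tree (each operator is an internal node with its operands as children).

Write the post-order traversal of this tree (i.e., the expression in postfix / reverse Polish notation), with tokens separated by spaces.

Post-order on an expression tree gives postfix notation: for each operator, emit left operand, right operand, then the operator.

2 8 7 + + 7 3 * * 6 8 * +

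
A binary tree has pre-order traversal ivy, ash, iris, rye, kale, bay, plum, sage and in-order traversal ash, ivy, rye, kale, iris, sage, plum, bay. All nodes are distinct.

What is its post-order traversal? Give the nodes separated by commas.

The first element of pre-order is the root; it splits in-order into left and right subtrees.
Root ivy: left subtree has 1 node {ash}, right has 6 {rye, kale, iris, sage, plum, bay}.
  Root iris: left subtree has 2 nodes {rye, kale}, right has 3 {sage, plum, bay}.
    Root rye: left subtree has 0 nodes { }, right has 1 {kale}.
    Root bay: left subtree has 2 nodes {sage, plum}, right has 0 { }.
      Root plum: left subtree has 1 node {sage}, right has 0 { }.

ash, kale, rye, sage, plum, bay, iris, ivy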